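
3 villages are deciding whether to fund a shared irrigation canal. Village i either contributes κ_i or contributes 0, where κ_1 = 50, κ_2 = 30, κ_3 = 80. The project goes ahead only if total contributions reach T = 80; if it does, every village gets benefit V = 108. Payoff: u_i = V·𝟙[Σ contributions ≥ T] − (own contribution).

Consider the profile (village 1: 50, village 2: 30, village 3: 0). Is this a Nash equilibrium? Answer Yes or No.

Total = 80 ≥ 80: provided.
Village 1 (pledges 50, payoff 58): dropping to 0 → total 30, payoff 0. No gain.
Village 2 (pledges 30, payoff 78): dropping to 0 → total 50, payoff 0. No gain.
Village 3 (pledges 0, payoff 108): pledging 80 → total 160, payoff 28. No gain.

Yes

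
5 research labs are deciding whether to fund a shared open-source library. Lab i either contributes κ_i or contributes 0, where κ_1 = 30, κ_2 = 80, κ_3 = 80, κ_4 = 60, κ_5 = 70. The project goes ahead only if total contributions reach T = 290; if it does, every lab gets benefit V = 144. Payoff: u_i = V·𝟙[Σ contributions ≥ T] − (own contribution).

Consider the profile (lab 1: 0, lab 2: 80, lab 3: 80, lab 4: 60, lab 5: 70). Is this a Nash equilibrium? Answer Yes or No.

Total = 290 ≥ 290: provided.
Lab 1 (pledges 0, payoff 144): pledging 30 → total 320, payoff 114. No gain.
Lab 2 (pledges 80, payoff 64): dropping to 0 → total 210, payoff 0. No gain.
Lab 3 (pledges 80, payoff 64): dropping to 0 → total 210, payoff 0. No gain.
Lab 4 (pledges 60, payoff 84): dropping to 0 → total 230, payoff 0. No gain.
Lab 5 (pledges 70, payoff 74): dropping to 0 → total 220, payoff 0. No gain.

Yes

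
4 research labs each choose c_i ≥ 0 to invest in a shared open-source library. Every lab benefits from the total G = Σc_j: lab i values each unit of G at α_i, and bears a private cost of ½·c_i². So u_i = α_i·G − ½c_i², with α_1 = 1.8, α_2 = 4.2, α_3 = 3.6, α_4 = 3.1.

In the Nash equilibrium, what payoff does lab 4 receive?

Lab i's FOC: ∂u_i/∂c_i = α_i − c_i = 0, so c_i* = α_i.
NE contributions = (1.8, 4.2, 3.6, 3.1); G = 12.7.
u_4 = α_4·G − ½·(c_4)² = 3.1·12.7 − ½·3.1² = 34.565.

34.565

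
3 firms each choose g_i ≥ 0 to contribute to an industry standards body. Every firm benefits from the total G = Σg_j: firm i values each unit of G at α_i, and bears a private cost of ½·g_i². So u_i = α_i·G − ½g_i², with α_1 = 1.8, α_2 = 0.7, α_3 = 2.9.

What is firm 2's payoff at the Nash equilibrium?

Firm i's FOC: ∂u_i/∂g_i = α_i − g_i = 0, so g_i* = α_i.
NE contributions = (1.8, 0.7, 2.9); G = 5.4.
u_2 = α_2·G − ½·(g_2)² = 0.7·5.4 − ½·0.7² = 3.535.

3.535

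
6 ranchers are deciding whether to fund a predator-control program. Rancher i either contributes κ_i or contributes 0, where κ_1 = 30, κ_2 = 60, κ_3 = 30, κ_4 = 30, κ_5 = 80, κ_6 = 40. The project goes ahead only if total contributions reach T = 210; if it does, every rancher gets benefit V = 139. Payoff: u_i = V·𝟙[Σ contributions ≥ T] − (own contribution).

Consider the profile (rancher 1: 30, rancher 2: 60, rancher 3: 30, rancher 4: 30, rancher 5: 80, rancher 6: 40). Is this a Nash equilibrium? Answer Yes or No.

No

Total = 270 ≥ 210: provided.
Rancher 1 (pledges 30, payoff 109): dropping to 0 → total 240, payoff 139. Profitable deviation.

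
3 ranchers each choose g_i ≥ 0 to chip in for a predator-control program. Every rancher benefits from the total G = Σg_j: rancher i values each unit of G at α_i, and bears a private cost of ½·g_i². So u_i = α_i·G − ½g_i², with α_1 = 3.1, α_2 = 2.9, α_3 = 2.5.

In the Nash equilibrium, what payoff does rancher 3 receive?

Rancher i's FOC: ∂u_i/∂g_i = α_i − g_i = 0, so g_i* = α_i.
NE contributions = (3.1, 2.9, 2.5); G = 8.5.
u_3 = α_3·G − ½·(g_3)² = 2.5·8.5 − ½·2.5² = 18.125.

18.125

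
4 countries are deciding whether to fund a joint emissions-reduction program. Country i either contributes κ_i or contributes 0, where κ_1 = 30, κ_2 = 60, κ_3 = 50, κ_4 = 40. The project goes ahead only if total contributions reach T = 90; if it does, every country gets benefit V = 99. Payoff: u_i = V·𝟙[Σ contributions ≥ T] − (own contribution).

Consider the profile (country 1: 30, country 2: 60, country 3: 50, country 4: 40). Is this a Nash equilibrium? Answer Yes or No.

No

Total = 180 ≥ 90: provided.
Country 1 (pledges 30, payoff 69): dropping to 0 → total 150, payoff 99. Profitable deviation.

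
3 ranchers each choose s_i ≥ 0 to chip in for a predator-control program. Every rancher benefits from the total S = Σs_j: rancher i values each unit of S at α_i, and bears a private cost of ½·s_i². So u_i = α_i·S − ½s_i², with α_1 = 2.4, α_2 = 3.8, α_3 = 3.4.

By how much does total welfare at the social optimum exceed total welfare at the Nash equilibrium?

Rancher i's FOC: ∂u_i/∂s_i = α_i − s_i = 0, so s_i* = α_i.
NE contributions = (2.4, 3.8, 3.4); S = 9.6.
W^NE = (Σα)·S − ½Σα_i² = 9.6² − ½·31.76 = 76.28.
Planner sets s_i = Σα_j = 9.6 for every i, so S^SO = 3·9.6 = 28.8.
W^SO = (Σα)·S^SO − ½·3·(Σα)² = (3/2)·9.6² = 138.24.
Deadweight loss = W^SO − W^NE = 61.96.

61.96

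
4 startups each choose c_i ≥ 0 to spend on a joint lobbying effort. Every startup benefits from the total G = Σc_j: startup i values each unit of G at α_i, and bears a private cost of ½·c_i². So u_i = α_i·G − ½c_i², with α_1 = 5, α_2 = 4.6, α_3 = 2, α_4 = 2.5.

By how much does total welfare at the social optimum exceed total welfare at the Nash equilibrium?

227.015

Startup i's FOC: ∂u_i/∂c_i = α_i − c_i = 0, so c_i* = α_i.
NE contributions = (5, 4.6, 2, 2.5); G = 14.1.
W^NE = (Σα)·G − ½Σα_i² = 14.1² − ½·56.41 = 170.605.
Planner sets c_i = Σα_j = 14.1 for every i, so G^SO = 4·14.1 = 56.4.
W^SO = (Σα)·G^SO − ½·4·(Σα)² = (4/2)·14.1² = 397.62.
Deadweight loss = W^SO − W^NE = 227.015.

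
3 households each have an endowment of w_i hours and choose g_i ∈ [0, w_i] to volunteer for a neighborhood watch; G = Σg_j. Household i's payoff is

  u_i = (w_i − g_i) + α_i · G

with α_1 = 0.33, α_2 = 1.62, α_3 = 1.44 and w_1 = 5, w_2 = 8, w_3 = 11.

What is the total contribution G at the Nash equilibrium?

∂u_i/∂g_i = α_i − 1, so household i contributes w_i if α_i > 1, else 0.
α_i > 1 for i ∈ {2, 3}; NE contributions (0, 8, 11), G = 19.

19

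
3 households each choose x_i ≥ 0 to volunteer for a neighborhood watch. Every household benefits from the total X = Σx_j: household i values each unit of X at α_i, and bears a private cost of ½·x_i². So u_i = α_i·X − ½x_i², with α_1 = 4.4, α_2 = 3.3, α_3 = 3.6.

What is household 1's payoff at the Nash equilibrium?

Household i's FOC: ∂u_i/∂x_i = α_i − x_i = 0, so x_i* = α_i.
NE contributions = (4.4, 3.3, 3.6); X = 11.3.
u_1 = α_1·X − ½·(x_1)² = 4.4·11.3 − ½·4.4² = 40.04.

40.04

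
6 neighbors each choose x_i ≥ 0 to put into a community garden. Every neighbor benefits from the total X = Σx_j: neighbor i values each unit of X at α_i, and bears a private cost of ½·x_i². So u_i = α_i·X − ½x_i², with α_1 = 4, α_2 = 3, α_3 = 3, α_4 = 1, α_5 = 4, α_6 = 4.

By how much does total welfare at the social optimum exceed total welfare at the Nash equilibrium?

755.5

Neighbor i's FOC: ∂u_i/∂x_i = α_i − x_i = 0, so x_i* = α_i.
NE contributions = (4, 3, 3, 1, 4, 4); X = 19.
W^NE = (Σα)·X − ½Σα_i² = 19² − ½·67 = 327.5.
Planner sets x_i = Σα_j = 19 for every i, so X^SO = 6·19 = 114.
W^SO = (Σα)·X^SO − ½·6·(Σα)² = (6/2)·19² = 1083.
Deadweight loss = W^SO − W^NE = 755.5.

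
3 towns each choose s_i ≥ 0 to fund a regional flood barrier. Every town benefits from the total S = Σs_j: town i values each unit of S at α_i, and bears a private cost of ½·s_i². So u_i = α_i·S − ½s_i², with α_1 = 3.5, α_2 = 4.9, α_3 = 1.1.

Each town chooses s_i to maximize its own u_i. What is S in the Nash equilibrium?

Town i's FOC: ∂u_i/∂s_i = α_i − s_i = 0, so s_i* = α_i.
NE contributions = (3.5, 4.9, 1.1); S = 9.5.

9.5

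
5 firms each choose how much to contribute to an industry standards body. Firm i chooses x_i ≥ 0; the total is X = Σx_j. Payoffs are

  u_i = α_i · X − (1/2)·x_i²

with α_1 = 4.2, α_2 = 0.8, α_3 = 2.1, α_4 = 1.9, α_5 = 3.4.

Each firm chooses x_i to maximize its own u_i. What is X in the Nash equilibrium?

Firm i's FOC: ∂u_i/∂x_i = α_i − x_i = 0, so x_i* = α_i.
NE contributions = (4.2, 0.8, 2.1, 1.9, 3.4); X = 12.4.

12.4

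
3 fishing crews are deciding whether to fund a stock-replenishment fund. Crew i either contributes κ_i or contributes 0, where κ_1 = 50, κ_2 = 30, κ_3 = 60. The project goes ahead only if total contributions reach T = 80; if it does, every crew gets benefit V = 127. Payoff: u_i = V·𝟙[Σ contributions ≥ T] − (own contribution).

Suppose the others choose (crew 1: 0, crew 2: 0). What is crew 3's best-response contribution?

Others' total = 0. Even contributing 60 gives 60 < 80: no benefit either way.
Best response: 0.

0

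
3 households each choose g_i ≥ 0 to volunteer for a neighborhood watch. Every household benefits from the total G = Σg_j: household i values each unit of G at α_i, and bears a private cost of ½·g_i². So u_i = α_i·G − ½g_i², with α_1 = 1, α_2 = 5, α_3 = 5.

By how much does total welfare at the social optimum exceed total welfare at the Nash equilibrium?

Household i's FOC: ∂u_i/∂g_i = α_i − g_i = 0, so g_i* = α_i.
NE contributions = (1, 5, 5); G = 11.
W^NE = (Σα)·G − ½Σα_i² = 11² − ½·51 = 95.5.
Planner sets g_i = Σα_j = 11 for every i, so G^SO = 3·11 = 33.
W^SO = (Σα)·G^SO − ½·3·(Σα)² = (3/2)·11² = 181.5.
Deadweight loss = W^SO − W^NE = 86.

86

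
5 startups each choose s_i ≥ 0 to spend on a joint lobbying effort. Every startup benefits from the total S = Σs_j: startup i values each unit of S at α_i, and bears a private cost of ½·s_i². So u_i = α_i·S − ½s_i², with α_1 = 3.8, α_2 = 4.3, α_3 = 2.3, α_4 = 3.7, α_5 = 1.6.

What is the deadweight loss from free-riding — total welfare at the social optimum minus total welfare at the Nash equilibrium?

396.97

Startup i's FOC: ∂u_i/∂s_i = α_i − s_i = 0, so s_i* = α_i.
NE contributions = (3.8, 4.3, 2.3, 3.7, 1.6); S = 15.7.
W^NE = (Σα)·S − ½Σα_i² = 15.7² − ½·54.47 = 219.255.
Planner sets s_i = Σα_j = 15.7 for every i, so S^SO = 5·15.7 = 78.5.
W^SO = (Σα)·S^SO − ½·5·(Σα)² = (5/2)·15.7² = 616.225.
Deadweight loss = W^SO − W^NE = 396.97.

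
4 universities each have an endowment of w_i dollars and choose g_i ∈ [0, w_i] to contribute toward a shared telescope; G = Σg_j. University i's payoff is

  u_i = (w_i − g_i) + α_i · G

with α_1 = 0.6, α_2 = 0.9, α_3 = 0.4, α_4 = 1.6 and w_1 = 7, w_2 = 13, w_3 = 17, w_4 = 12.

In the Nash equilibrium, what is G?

∂u_i/∂g_i = α_i − 1, so university i contributes w_i if α_i > 1, else 0.
α_i > 1 for i ∈ {4}; NE contributions (0, 0, 0, 12), G = 12.

12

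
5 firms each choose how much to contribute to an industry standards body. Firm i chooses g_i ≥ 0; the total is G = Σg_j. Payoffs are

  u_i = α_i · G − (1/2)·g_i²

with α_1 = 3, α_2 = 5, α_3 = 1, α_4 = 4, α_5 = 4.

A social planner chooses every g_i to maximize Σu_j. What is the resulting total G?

Planner FOC: ∂(Σu_j)/∂g_i = (Σα_j) − g_i = 0, so g_i^SO = Σα_j = 17 for every i; G^SO = 85.

85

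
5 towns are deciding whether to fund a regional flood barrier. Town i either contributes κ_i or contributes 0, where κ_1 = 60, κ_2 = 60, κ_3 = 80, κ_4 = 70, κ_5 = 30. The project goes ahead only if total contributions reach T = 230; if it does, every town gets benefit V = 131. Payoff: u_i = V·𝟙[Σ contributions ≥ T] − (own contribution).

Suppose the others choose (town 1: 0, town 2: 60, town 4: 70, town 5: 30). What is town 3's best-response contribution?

Others' total = 160. Contributing 80 brings total to 240 ≥ 230: gain V − κ_3 = 51.
Best response: 80.

80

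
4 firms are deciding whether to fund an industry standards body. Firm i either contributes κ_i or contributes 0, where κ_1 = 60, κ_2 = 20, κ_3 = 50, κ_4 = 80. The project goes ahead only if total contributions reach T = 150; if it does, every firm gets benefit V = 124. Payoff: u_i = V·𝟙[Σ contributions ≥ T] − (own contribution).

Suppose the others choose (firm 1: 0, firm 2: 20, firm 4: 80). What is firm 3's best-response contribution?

50

Others' total = 100. Contributing 50 brings total to 150 ≥ 150: gain V − κ_3 = 74.
Best response: 50.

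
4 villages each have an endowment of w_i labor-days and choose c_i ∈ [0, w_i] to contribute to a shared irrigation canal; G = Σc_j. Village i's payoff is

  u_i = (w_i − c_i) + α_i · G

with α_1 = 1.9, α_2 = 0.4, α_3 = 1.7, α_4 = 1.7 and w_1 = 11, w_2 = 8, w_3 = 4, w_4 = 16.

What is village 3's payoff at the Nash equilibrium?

∂u_i/∂c_i = α_i − 1, so village i contributes w_i if α_i > 1, else 0.
α_i > 1 for i ∈ {1, 3, 4}; NE contributions (11, 0, 4, 16), G = 31.
u_3 = (4 − 4) + 1.7·31 = 52.7.

52.7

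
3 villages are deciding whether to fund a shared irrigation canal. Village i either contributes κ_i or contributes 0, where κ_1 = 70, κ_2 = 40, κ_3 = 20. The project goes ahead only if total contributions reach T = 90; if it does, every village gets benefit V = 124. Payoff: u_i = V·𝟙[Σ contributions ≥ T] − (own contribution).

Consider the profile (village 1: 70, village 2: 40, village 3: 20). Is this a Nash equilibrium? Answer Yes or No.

Total = 130 ≥ 90: provided.
Village 1 (pledges 70, payoff 54): dropping to 0 → total 60, payoff 0. No gain.
Village 2 (pledges 40, payoff 84): dropping to 0 → total 90, payoff 124. Profitable deviation.

No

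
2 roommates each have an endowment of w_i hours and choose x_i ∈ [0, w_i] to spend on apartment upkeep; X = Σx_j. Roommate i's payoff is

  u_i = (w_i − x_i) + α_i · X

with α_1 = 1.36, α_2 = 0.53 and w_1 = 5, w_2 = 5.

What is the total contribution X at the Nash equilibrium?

∂u_i/∂x_i = α_i − 1, so roommate i contributes w_i if α_i > 1, else 0.
α_i > 1 for i ∈ {1}; NE contributions (5, 0), X = 5.

5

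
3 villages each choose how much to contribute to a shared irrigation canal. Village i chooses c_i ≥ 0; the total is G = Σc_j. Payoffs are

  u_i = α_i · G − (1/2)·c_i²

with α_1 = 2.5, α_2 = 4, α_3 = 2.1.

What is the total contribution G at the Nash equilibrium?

8.6

Village i's FOC: ∂u_i/∂c_i = α_i − c_i = 0, so c_i* = α_i.
NE contributions = (2.5, 4, 2.1); G = 8.6.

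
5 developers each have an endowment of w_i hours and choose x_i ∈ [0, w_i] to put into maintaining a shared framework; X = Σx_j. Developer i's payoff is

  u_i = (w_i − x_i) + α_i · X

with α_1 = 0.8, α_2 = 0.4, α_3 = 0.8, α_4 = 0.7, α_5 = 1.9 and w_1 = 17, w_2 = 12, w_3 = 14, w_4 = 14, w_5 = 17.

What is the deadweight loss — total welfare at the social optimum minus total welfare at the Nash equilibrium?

205.2

∂u_i/∂x_i = α_i − 1, so developer i contributes w_i if α_i > 1, else 0.
α_i > 1 for i ∈ {5}; NE contributions (0, 0, 0, 0, 17), X = 17.
W^NE = Σw_i − X^NE + (Σα_i)·X^NE = 74 + 3.6·17 = 135.2.
Planner: ∂(Σu_j)/∂x_i = Σα_j − 1 = 3.6 > 0, so everyone contributes w_i; X^SO = 74, W^SO = 74 + 3.6·74 = 340.4.
Deadweight loss = 205.2.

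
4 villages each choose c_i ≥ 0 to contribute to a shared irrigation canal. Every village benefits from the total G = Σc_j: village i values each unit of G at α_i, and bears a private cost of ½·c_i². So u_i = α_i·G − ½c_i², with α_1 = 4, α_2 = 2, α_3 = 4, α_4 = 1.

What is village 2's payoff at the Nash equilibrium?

20

Village i's FOC: ∂u_i/∂c_i = α_i − c_i = 0, so c_i* = α_i.
NE contributions = (4, 2, 4, 1); G = 11.
u_2 = α_2·G − ½·(c_2)² = 2·11 − ½·2² = 20.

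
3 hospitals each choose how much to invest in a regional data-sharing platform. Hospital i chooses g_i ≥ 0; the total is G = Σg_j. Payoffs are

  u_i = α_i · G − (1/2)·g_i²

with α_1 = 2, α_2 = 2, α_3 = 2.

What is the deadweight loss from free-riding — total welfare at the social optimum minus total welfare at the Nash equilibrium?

Hospital i's FOC: ∂u_i/∂g_i = α_i − g_i = 0, so g_i* = α_i.
NE contributions = (2, 2, 2); G = 6.
W^NE = (Σα)·G − ½Σα_i² = 6² − ½·12 = 30.
Planner sets g_i = Σα_j = 6 for every i, so G^SO = 3·6 = 18.
W^SO = (Σα)·G^SO − ½·3·(Σα)² = (3/2)·6² = 54.
Deadweight loss = W^SO − W^NE = 24.

24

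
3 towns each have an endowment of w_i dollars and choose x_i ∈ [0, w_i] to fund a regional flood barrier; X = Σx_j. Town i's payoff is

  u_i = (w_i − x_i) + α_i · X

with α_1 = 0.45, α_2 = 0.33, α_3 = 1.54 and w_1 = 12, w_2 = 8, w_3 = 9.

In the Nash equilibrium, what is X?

9

∂u_i/∂x_i = α_i − 1, so town i contributes w_i if α_i > 1, else 0.
α_i > 1 for i ∈ {3}; NE contributions (0, 0, 9), X = 9.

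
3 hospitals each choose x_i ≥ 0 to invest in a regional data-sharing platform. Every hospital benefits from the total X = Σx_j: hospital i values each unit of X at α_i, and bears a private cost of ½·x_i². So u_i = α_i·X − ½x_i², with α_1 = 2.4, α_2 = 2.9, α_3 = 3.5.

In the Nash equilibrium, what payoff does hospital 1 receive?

Hospital i's FOC: ∂u_i/∂x_i = α_i − x_i = 0, so x_i* = α_i.
NE contributions = (2.4, 2.9, 3.5); X = 8.8.
u_1 = α_1·X − ½·(x_1)² = 2.4·8.8 − ½·2.4² = 18.24.

18.24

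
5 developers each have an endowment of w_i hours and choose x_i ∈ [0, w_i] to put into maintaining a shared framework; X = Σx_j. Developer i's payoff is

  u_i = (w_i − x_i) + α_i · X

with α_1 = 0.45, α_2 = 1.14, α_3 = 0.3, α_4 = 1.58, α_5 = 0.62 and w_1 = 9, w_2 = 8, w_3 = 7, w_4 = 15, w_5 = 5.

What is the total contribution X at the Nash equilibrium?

∂u_i/∂x_i = α_i − 1, so developer i contributes w_i if α_i > 1, else 0.
α_i > 1 for i ∈ {2, 4}; NE contributions (0, 8, 0, 15, 0), X = 23.

23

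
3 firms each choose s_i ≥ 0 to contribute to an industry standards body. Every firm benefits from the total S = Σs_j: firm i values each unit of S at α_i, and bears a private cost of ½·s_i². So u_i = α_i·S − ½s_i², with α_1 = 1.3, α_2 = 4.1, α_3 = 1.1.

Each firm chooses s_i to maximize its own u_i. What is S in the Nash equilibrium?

Firm i's FOC: ∂u_i/∂s_i = α_i − s_i = 0, so s_i* = α_i.
NE contributions = (1.3, 4.1, 1.1); S = 6.5.

6.5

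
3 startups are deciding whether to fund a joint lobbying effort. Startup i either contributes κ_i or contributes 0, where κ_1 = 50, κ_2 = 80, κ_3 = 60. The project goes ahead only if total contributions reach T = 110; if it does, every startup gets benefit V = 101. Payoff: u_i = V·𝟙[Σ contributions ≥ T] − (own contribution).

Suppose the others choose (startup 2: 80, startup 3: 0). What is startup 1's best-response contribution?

50

Others' total = 80. Contributing 50 brings total to 130 ≥ 110: gain V − κ_1 = 51.
Best response: 50.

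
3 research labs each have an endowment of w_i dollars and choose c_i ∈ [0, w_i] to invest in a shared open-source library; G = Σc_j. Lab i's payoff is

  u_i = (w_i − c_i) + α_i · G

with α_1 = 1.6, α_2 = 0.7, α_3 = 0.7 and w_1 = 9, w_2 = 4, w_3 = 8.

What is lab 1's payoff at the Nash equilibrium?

∂u_i/∂c_i = α_i − 1, so lab i contributes w_i if α_i > 1, else 0.
α_i > 1 for i ∈ {1}; NE contributions (9, 0, 0), G = 9.
u_1 = (9 − 9) + 1.6·9 = 14.4.

14.4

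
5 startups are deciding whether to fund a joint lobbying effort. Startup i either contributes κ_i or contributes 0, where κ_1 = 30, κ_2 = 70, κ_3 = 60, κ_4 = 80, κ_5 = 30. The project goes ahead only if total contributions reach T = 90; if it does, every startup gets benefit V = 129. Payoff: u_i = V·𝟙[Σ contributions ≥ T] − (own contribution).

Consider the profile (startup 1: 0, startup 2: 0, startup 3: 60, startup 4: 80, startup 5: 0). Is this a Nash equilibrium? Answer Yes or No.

Total = 140 ≥ 90: provided.
Startup 1 (pledges 0, payoff 129): pledging 30 → total 170, payoff 99. No gain.
Startup 2 (pledges 0, payoff 129): pledging 70 → total 210, payoff 59. No gain.
Startup 3 (pledges 60, payoff 69): dropping to 0 → total 80, payoff 0. No gain.
Startup 4 (pledges 80, payoff 49): dropping to 0 → total 60, payoff 0. No gain.
Startup 5 (pledges 0, payoff 129): pledging 30 → total 170, payoff 99. No gain.

Yes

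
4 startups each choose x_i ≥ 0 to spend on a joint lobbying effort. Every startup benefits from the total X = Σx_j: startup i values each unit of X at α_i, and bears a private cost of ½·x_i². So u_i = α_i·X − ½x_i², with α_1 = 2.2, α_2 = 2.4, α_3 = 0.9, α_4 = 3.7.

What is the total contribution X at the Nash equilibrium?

Startup i's FOC: ∂u_i/∂x_i = α_i − x_i = 0, so x_i* = α_i.
NE contributions = (2.2, 2.4, 0.9, 3.7); X = 9.2.

9.2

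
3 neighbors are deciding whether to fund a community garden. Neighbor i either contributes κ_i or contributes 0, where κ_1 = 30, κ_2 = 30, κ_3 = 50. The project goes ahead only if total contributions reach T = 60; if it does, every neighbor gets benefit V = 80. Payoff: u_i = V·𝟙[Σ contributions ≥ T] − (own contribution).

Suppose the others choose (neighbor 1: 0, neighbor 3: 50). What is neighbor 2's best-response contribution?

Others' total = 50. Contributing 30 brings total to 80 ≥ 60: gain V − κ_2 = 50.
Best response: 30.

30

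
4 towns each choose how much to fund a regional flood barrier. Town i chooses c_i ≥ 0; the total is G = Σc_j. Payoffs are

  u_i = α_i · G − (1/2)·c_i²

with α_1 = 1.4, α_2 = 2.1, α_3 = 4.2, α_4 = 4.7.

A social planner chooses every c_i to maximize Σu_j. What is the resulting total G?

49.6

Planner FOC: ∂(Σu_j)/∂c_i = (Σα_j) − c_i = 0, so c_i^SO = Σα_j = 12.4 for every i; G^SO = 49.6.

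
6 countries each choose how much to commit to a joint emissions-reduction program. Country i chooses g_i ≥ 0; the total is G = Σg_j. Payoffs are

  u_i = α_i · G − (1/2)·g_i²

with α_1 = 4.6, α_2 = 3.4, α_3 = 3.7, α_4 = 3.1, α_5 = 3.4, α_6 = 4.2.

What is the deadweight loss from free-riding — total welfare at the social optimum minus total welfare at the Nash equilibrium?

Country i's FOC: ∂u_i/∂g_i = α_i − g_i = 0, so g_i* = α_i.
NE contributions = (4.6, 3.4, 3.7, 3.1, 3.4, 4.2); G = 22.4.
W^NE = (Σα)·G − ½Σα_i² = 22.4² − ½·85.22 = 459.15.
Planner sets g_i = Σα_j = 22.4 for every i, so G^SO = 6·22.4 = 134.4.
W^SO = (Σα)·G^SO − ½·6·(Σα)² = (6/2)·22.4² = 1505.28.
Deadweight loss = W^SO − W^NE = 1046.13.

1046.13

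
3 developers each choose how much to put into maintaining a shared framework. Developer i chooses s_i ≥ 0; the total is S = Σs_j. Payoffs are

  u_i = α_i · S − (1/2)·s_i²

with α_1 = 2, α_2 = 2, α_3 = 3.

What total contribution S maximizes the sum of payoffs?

Planner FOC: ∂(Σu_j)/∂s_i = (Σα_j) − s_i = 0, so s_i^SO = Σα_j = 7 for every i; S^SO = 21.

21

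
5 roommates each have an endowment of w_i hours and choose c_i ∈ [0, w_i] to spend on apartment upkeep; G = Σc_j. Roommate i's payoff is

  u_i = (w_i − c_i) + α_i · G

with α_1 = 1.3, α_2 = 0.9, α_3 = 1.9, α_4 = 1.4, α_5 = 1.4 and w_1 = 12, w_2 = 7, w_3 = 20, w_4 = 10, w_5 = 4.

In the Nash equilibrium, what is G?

46

∂u_i/∂c_i = α_i − 1, so roommate i contributes w_i if α_i > 1, else 0.
α_i > 1 for i ∈ {1, 3, 4, 5}; NE contributions (12, 0, 20, 10, 4), G = 46.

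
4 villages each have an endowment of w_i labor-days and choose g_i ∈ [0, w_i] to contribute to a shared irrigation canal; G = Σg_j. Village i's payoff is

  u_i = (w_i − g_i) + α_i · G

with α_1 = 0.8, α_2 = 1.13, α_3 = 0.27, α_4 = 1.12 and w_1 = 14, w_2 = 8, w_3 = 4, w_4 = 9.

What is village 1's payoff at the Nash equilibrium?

27.6

∂u_i/∂g_i = α_i − 1, so village i contributes w_i if α_i > 1, else 0.
α_i > 1 for i ∈ {2, 4}; NE contributions (0, 8, 0, 9), G = 17.
u_1 = (14 − 0) + 0.8·17 = 27.6.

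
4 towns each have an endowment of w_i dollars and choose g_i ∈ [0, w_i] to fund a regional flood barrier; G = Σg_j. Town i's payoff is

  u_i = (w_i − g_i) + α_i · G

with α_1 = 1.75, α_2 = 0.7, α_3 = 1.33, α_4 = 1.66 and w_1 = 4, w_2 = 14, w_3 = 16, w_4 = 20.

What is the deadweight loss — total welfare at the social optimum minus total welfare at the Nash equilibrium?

∂u_i/∂g_i = α_i − 1, so town i contributes w_i if α_i > 1, else 0.
α_i > 1 for i ∈ {1, 3, 4}; NE contributions (4, 0, 16, 20), G = 40.
W^NE = Σw_i − G^NE + (Σα_i)·G^NE = 54 + 4.44·40 = 231.6.
Planner: ∂(Σu_j)/∂g_i = Σα_j − 1 = 4.44 > 0, so everyone contributes w_i; G^SO = 54, W^SO = 54 + 4.44·54 = 293.76.
Deadweight loss = 62.16.

62.16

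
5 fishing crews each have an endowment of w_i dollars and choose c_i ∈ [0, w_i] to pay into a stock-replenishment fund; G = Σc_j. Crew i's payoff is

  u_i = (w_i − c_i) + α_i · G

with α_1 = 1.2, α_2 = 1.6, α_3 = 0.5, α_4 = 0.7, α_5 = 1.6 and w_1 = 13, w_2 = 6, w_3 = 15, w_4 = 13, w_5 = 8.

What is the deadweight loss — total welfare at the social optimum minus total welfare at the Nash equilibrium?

∂u_i/∂c_i = α_i − 1, so crew i contributes w_i if α_i > 1, else 0.
α_i > 1 for i ∈ {1, 2, 5}; NE contributions (13, 6, 0, 0, 8), G = 27.
W^NE = Σw_i − G^NE + (Σα_i)·G^NE = 55 + 4.6·27 = 179.2.
Planner: ∂(Σu_j)/∂c_i = Σα_j − 1 = 4.6 > 0, so everyone contributes w_i; G^SO = 55, W^SO = 55 + 4.6·55 = 308.
Deadweight loss = 128.8.

128.8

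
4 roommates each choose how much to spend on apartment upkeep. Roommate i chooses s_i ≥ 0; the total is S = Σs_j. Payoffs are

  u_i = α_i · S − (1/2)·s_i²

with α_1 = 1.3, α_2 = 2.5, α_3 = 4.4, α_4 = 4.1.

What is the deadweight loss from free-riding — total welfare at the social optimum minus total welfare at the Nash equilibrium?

Roommate i's FOC: ∂u_i/∂s_i = α_i − s_i = 0, so s_i* = α_i.
NE contributions = (1.3, 2.5, 4.4, 4.1); S = 12.3.
W^NE = (Σα)·S − ½Σα_i² = 12.3² − ½·44.11 = 129.235.
Planner sets s_i = Σα_j = 12.3 for every i, so S^SO = 4·12.3 = 49.2.
W^SO = (Σα)·S^SO − ½·4·(Σα)² = (4/2)·12.3² = 302.58.
Deadweight loss = W^SO − W^NE = 173.345.

173.345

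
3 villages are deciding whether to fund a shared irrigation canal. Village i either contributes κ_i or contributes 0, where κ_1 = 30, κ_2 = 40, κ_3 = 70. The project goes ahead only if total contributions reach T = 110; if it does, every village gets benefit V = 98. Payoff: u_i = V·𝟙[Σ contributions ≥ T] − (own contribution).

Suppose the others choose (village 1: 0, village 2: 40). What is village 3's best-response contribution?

70

Others' total = 40. Contributing 70 brings total to 110 ≥ 110: gain V − κ_3 = 28.
Best response: 70.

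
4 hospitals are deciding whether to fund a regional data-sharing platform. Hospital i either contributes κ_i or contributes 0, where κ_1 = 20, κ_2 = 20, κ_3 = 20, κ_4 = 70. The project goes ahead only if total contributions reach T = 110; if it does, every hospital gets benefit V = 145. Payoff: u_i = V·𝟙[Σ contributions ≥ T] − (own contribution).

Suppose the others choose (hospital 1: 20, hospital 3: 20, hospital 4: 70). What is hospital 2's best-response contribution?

0

Others' total = 110 ≥ 110; contributing adds cost 20 for no extra benefit.
Best response: 0.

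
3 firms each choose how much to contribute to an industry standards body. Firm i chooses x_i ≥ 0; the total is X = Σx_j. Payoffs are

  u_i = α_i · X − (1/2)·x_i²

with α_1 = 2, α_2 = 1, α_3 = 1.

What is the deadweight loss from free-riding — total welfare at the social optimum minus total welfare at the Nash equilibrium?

11

Firm i's FOC: ∂u_i/∂x_i = α_i − x_i = 0, so x_i* = α_i.
NE contributions = (2, 1, 1); X = 4.
W^NE = (Σα)·X − ½Σα_i² = 4² − ½·6 = 13.
Planner sets x_i = Σα_j = 4 for every i, so X^SO = 3·4 = 12.
W^SO = (Σα)·X^SO − ½·3·(Σα)² = (3/2)·4² = 24.
Deadweight loss = W^SO − W^NE = 11.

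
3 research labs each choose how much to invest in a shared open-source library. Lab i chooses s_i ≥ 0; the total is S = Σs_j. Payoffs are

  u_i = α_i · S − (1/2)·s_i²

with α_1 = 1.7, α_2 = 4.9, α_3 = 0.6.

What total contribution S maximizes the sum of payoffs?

21.6

Planner FOC: ∂(Σu_j)/∂s_i = (Σα_j) − s_i = 0, so s_i^SO = Σα_j = 7.2 for every i; S^SO = 21.6.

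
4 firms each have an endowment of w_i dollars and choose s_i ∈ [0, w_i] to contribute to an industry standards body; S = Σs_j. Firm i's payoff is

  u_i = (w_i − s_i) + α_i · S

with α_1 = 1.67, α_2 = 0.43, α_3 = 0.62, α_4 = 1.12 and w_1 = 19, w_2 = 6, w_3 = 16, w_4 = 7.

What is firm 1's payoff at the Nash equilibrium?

∂u_i/∂s_i = α_i − 1, so firm i contributes w_i if α_i > 1, else 0.
α_i > 1 for i ∈ {1, 4}; NE contributions (19, 0, 0, 7), S = 26.
u_1 = (19 − 19) + 1.67·26 = 43.42.

43.42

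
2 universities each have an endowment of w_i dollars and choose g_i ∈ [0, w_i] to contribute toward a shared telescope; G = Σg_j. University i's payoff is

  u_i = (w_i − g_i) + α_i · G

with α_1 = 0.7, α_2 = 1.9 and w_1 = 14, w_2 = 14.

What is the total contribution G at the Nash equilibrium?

14

∂u_i/∂g_i = α_i − 1, so university i contributes w_i if α_i > 1, else 0.
α_i > 1 for i ∈ {2}; NE contributions (0, 14), G = 14.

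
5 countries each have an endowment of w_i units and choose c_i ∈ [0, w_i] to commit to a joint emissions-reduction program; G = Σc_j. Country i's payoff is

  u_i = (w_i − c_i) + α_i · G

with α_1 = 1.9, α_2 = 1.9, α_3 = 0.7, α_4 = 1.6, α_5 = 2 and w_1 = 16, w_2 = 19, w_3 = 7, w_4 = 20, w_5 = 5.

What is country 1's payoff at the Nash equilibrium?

∂u_i/∂c_i = α_i − 1, so country i contributes w_i if α_i > 1, else 0.
α_i > 1 for i ∈ {1, 2, 4, 5}; NE contributions (16, 19, 0, 20, 5), G = 60.
u_1 = (16 − 16) + 1.9·60 = 114.

114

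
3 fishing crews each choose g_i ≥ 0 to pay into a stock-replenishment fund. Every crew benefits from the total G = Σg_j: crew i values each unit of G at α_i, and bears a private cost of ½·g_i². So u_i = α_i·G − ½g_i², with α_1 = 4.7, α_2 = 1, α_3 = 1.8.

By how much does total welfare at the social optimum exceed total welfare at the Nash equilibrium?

Crew i's FOC: ∂u_i/∂g_i = α_i − g_i = 0, so g_i* = α_i.
NE contributions = (4.7, 1, 1.8); G = 7.5.
W^NE = (Σα)·G − ½Σα_i² = 7.5² − ½·26.33 = 43.085.
Planner sets g_i = Σα_j = 7.5 for every i, so G^SO = 3·7.5 = 22.5.
W^SO = (Σα)·G^SO − ½·3·(Σα)² = (3/2)·7.5² = 84.375.
Deadweight loss = W^SO − W^NE = 41.29.

41.29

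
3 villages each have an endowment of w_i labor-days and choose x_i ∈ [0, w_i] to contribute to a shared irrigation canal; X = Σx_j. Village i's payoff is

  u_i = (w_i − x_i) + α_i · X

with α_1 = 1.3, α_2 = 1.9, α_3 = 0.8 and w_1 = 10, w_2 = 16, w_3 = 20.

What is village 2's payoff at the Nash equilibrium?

49.4

∂u_i/∂x_i = α_i − 1, so village i contributes w_i if α_i > 1, else 0.
α_i > 1 for i ∈ {1, 2}; NE contributions (10, 16, 0), X = 26.
u_2 = (16 − 16) + 1.9·26 = 49.4.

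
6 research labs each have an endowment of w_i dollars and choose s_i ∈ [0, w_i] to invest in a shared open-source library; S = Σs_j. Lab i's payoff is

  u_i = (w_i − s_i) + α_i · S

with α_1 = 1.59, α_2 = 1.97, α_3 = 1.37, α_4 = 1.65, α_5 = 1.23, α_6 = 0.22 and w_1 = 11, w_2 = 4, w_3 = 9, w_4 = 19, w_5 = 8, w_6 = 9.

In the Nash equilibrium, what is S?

51

∂u_i/∂s_i = α_i − 1, so lab i contributes w_i if α_i > 1, else 0.
α_i > 1 for i ∈ {1, 2, 3, 4, 5}; NE contributions (11, 4, 9, 19, 8, 0), S = 51.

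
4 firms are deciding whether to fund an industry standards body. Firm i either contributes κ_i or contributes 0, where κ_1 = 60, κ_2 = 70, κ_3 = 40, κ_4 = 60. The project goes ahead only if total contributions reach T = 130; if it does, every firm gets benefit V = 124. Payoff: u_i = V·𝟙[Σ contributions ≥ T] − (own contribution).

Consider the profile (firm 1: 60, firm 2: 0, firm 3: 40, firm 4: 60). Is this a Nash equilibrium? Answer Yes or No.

Yes

Total = 160 ≥ 130: provided.
Firm 1 (pledges 60, payoff 64): dropping to 0 → total 100, payoff 0. No gain.
Firm 2 (pledges 0, payoff 124): pledging 70 → total 230, payoff 54. No gain.
Firm 3 (pledges 40, payoff 84): dropping to 0 → total 120, payoff 0. No gain.
Firm 4 (pledges 60, payoff 64): dropping to 0 → total 100, payoff 0. No gain.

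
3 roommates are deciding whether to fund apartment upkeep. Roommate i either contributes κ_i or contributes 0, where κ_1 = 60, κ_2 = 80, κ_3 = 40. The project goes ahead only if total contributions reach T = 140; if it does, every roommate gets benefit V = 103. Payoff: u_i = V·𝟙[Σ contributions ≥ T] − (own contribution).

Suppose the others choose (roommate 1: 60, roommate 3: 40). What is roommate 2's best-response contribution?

Others' total = 100. Contributing 80 brings total to 180 ≥ 140: gain V − κ_2 = 23.
Best response: 80.

80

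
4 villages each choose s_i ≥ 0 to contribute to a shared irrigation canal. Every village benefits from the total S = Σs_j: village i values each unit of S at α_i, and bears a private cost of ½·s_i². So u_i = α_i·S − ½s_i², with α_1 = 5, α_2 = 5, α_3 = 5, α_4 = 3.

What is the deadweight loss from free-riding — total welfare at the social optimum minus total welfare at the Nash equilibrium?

366

Village i's FOC: ∂u_i/∂s_i = α_i − s_i = 0, so s_i* = α_i.
NE contributions = (5, 5, 5, 3); S = 18.
W^NE = (Σα)·S − ½Σα_i² = 18² − ½·84 = 282.
Planner sets s_i = Σα_j = 18 for every i, so S^SO = 4·18 = 72.
W^SO = (Σα)·S^SO − ½·4·(Σα)² = (4/2)·18² = 648.
Deadweight loss = W^SO − W^NE = 366.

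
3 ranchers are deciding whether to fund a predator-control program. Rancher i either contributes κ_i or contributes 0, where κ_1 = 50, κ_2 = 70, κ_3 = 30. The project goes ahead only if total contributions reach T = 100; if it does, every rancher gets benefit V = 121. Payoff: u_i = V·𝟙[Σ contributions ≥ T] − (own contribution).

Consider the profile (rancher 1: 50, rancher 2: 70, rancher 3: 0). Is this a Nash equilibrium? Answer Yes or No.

Total = 120 ≥ 100: provided.
Rancher 1 (pledges 50, payoff 71): dropping to 0 → total 70, payoff 0. No gain.
Rancher 2 (pledges 70, payoff 51): dropping to 0 → total 50, payoff 0. No gain.
Rancher 3 (pledges 0, payoff 121): pledging 30 → total 150, payoff 91. No gain.

Yes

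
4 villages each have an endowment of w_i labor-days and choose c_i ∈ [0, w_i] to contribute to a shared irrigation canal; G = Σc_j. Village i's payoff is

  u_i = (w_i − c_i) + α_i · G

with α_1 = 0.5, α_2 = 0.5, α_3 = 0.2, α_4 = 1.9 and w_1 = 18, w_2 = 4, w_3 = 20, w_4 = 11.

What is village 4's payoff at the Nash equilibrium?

∂u_i/∂c_i = α_i − 1, so village i contributes w_i if α_i > 1, else 0.
α_i > 1 for i ∈ {4}; NE contributions (0, 0, 0, 11), G = 11.
u_4 = (11 − 11) + 1.9·11 = 20.9.

20.9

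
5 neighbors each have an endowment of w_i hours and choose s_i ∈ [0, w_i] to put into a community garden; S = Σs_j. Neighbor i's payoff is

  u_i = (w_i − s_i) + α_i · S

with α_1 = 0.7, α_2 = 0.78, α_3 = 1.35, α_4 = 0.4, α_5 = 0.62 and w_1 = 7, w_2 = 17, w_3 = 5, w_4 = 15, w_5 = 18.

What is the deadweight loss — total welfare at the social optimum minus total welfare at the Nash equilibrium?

∂u_i/∂s_i = α_i − 1, so neighbor i contributes w_i if α_i > 1, else 0.
α_i > 1 for i ∈ {3}; NE contributions (0, 0, 5, 0, 0), S = 5.
W^NE = Σw_i − S^NE + (Σα_i)·S^NE = 62 + 2.85·5 = 76.25.
Planner: ∂(Σu_j)/∂s_i = Σα_j − 1 = 2.85 > 0, so everyone contributes w_i; S^SO = 62, W^SO = 62 + 2.85·62 = 238.7.
Deadweight loss = 162.45.

162.45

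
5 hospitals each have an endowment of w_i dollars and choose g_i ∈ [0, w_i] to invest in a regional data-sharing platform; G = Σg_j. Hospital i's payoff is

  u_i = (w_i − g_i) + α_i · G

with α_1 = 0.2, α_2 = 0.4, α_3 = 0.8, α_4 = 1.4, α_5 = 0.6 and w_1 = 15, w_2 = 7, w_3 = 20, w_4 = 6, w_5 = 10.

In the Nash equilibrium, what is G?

6

∂u_i/∂g_i = α_i − 1, so hospital i contributes w_i if α_i > 1, else 0.
α_i > 1 for i ∈ {4}; NE contributions (0, 0, 0, 6, 0), G = 6.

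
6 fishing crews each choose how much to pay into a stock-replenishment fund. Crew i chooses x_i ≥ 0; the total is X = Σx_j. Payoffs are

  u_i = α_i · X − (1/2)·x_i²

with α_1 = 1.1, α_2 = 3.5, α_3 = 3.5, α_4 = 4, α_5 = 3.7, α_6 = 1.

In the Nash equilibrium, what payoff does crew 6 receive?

16.3

Crew i's FOC: ∂u_i/∂x_i = α_i − x_i = 0, so x_i* = α_i.
NE contributions = (1.1, 3.5, 3.5, 4, 3.7, 1); X = 16.8.
u_6 = α_6·X − ½·(x_6)² = 1·16.8 − ½·1² = 16.3.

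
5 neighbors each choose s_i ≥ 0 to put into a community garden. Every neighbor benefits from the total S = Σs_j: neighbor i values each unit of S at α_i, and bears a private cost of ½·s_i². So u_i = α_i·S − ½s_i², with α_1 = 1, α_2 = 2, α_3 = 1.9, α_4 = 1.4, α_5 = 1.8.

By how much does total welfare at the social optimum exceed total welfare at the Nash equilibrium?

Neighbor i's FOC: ∂u_i/∂s_i = α_i − s_i = 0, so s_i* = α_i.
NE contributions = (1, 2, 1.9, 1.4, 1.8); S = 8.1.
W^NE = (Σα)·S − ½Σα_i² = 8.1² − ½·13.81 = 58.705.
Planner sets s_i = Σα_j = 8.1 for every i, so S^SO = 5·8.1 = 40.5.
W^SO = (Σα)·S^SO − ½·5·(Σα)² = (5/2)·8.1² = 164.025.
Deadweight loss = W^SO − W^NE = 105.32.

105.32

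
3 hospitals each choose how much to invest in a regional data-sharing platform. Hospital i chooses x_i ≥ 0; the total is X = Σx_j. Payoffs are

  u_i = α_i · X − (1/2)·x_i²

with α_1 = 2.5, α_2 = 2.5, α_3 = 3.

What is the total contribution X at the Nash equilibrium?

Hospital i's FOC: ∂u_i/∂x_i = α_i − x_i = 0, so x_i* = α_i.
NE contributions = (2.5, 2.5, 3); X = 8.

8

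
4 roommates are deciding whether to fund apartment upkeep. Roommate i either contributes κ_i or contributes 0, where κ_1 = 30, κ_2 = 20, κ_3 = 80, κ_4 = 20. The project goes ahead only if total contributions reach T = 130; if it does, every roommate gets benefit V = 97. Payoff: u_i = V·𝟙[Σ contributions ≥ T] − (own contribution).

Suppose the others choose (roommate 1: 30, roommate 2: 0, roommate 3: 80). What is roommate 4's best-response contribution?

Others' total = 110. Contributing 20 brings total to 130 ≥ 130: gain V − κ_4 = 77.
Best response: 20.

20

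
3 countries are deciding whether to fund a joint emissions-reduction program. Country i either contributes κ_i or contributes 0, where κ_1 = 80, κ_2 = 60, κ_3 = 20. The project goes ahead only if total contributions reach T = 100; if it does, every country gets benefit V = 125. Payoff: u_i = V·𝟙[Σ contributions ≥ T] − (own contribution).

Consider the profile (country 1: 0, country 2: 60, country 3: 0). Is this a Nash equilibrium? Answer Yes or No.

Total = 60 < 100: not provided.
Country 1 (pledges 0, payoff 0): pledging 80 → total 140, payoff 45. Profitable deviation.

No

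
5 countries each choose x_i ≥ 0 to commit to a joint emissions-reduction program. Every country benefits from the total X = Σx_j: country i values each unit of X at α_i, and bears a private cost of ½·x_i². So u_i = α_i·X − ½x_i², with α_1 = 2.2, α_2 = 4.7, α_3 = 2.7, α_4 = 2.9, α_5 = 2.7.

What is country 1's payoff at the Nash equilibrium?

Country i's FOC: ∂u_i/∂x_i = α_i − x_i = 0, so x_i* = α_i.
NE contributions = (2.2, 4.7, 2.7, 2.9, 2.7); X = 15.2.
u_1 = α_1·X − ½·(x_1)² = 2.2·15.2 − ½·2.2² = 31.02.

31.02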